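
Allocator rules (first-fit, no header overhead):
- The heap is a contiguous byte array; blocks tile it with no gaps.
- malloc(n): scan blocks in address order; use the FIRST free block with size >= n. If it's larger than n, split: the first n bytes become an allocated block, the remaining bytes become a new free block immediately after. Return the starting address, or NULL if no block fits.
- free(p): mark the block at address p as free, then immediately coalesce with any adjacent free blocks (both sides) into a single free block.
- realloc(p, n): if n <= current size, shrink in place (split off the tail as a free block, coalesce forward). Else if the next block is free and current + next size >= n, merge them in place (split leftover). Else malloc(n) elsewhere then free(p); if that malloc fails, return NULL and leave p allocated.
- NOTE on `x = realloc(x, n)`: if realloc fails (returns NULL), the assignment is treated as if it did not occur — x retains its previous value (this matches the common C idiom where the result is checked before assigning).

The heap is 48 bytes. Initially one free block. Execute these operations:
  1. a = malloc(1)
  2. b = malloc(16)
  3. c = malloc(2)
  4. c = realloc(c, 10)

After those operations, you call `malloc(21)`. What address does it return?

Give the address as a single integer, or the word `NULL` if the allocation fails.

Op 1: a = malloc(1) -> a = 0; heap: [0-0 ALLOC][1-47 FREE]
Op 2: b = malloc(16) -> b = 1; heap: [0-0 ALLOC][1-16 ALLOC][17-47 FREE]
Op 3: c = malloc(2) -> c = 17; heap: [0-0 ALLOC][1-16 ALLOC][17-18 ALLOC][19-47 FREE]
Op 4: c = realloc(c, 10) -> c = 17; heap: [0-0 ALLOC][1-16 ALLOC][17-26 ALLOC][27-47 FREE]
malloc(21): first-fit scan over [0-0 ALLOC][1-16 ALLOC][17-26 ALLOC][27-47 FREE] -> 27

Answer: 27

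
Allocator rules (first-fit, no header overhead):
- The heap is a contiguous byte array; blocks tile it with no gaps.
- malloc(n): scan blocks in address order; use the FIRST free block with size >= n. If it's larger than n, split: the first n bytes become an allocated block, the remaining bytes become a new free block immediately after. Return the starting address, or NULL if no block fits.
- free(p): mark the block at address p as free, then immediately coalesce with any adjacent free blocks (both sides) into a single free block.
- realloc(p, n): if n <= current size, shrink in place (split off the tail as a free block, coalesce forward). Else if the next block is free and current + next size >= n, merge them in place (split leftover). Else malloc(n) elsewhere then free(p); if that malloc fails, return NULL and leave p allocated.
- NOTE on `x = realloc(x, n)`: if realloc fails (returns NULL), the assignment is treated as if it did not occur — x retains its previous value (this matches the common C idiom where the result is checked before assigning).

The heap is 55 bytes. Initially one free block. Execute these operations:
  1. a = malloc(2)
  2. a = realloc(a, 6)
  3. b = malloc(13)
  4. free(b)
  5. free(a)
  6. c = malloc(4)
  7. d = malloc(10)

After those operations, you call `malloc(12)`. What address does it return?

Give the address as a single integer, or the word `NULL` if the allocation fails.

Answer: 14

Derivation:
Op 1: a = malloc(2) -> a = 0; heap: [0-1 ALLOC][2-54 FREE]
Op 2: a = realloc(a, 6) -> a = 0; heap: [0-5 ALLOC][6-54 FREE]
Op 3: b = malloc(13) -> b = 6; heap: [0-5 ALLOC][6-18 ALLOC][19-54 FREE]
Op 4: free(b) -> (freed b); heap: [0-5 ALLOC][6-54 FREE]
Op 5: free(a) -> (freed a); heap: [0-54 FREE]
Op 6: c = malloc(4) -> c = 0; heap: [0-3 ALLOC][4-54 FREE]
Op 7: d = malloc(10) -> d = 4; heap: [0-3 ALLOC][4-13 ALLOC][14-54 FREE]
malloc(12): first-fit scan over [0-3 ALLOC][4-13 ALLOC][14-54 FREE] -> 14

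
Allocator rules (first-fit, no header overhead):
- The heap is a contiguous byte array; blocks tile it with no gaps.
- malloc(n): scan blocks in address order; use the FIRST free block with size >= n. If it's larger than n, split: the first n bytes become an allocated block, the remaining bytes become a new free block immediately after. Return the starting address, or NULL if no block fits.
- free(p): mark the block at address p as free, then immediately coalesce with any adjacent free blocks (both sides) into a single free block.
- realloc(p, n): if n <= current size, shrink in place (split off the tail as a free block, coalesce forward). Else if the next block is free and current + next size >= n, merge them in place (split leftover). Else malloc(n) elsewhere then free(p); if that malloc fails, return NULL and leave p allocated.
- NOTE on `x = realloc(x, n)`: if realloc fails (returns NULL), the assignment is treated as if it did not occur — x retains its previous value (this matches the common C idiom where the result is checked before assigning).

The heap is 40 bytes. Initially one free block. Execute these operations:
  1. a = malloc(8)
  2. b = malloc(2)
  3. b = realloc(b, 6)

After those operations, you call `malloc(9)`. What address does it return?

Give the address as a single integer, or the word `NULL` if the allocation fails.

Answer: 14

Derivation:
Op 1: a = malloc(8) -> a = 0; heap: [0-7 ALLOC][8-39 FREE]
Op 2: b = malloc(2) -> b = 8; heap: [0-7 ALLOC][8-9 ALLOC][10-39 FREE]
Op 3: b = realloc(b, 6) -> b = 8; heap: [0-7 ALLOC][8-13 ALLOC][14-39 FREE]
malloc(9): first-fit scan over [0-7 ALLOC][8-13 ALLOC][14-39 FREE] -> 14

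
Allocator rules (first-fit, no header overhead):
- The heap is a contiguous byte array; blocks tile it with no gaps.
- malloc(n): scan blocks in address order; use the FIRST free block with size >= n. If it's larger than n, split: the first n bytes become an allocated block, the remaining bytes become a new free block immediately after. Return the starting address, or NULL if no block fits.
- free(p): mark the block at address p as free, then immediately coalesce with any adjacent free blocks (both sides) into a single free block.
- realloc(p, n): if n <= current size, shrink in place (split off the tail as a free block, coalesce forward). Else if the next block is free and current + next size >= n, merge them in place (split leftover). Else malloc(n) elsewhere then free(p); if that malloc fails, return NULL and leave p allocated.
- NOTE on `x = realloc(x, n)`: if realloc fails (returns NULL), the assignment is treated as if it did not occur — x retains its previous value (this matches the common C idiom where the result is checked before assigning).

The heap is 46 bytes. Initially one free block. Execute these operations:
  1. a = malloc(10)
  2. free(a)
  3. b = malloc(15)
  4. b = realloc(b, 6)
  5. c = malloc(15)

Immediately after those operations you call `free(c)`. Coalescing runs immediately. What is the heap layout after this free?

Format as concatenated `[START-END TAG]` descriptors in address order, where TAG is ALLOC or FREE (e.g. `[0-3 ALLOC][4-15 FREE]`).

Op 1: a = malloc(10) -> a = 0; heap: [0-9 ALLOC][10-45 FREE]
Op 2: free(a) -> (freed a); heap: [0-45 FREE]
Op 3: b = malloc(15) -> b = 0; heap: [0-14 ALLOC][15-45 FREE]
Op 4: b = realloc(b, 6) -> b = 0; heap: [0-5 ALLOC][6-45 FREE]
Op 5: c = malloc(15) -> c = 6; heap: [0-5 ALLOC][6-20 ALLOC][21-45 FREE]
free(c): c = 6 -> block [6-20 ALLOC]; mark free, coalesce with adjacent free neighbors -> [0-5 ALLOC][6-45 FREE]

Answer: [0-5 ALLOC][6-45 FREE]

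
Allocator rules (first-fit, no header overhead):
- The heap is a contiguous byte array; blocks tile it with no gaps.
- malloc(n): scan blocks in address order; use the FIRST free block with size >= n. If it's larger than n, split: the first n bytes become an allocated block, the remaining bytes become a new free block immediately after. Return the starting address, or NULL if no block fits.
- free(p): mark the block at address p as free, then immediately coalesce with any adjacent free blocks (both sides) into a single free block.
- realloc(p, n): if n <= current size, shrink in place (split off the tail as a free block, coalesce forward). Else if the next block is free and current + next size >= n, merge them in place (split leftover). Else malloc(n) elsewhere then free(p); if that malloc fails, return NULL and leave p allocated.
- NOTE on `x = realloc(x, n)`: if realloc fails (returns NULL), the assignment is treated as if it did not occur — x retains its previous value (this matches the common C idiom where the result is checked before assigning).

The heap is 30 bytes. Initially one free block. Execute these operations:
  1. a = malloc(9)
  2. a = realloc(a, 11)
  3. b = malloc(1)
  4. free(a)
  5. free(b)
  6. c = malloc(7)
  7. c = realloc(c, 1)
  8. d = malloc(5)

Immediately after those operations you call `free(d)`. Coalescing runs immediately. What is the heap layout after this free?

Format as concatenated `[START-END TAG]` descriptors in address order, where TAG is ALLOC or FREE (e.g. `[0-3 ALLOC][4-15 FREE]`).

Op 1: a = malloc(9) -> a = 0; heap: [0-8 ALLOC][9-29 FREE]
Op 2: a = realloc(a, 11) -> a = 0; heap: [0-10 ALLOC][11-29 FREE]
Op 3: b = malloc(1) -> b = 11; heap: [0-10 ALLOC][11-11 ALLOC][12-29 FREE]
Op 4: free(a) -> (freed a); heap: [0-10 FREE][11-11 ALLOC][12-29 FREE]
Op 5: free(b) -> (freed b); heap: [0-29 FREE]
Op 6: c = malloc(7) -> c = 0; heap: [0-6 ALLOC][7-29 FREE]
Op 7: c = realloc(c, 1) -> c = 0; heap: [0-0 ALLOC][1-29 FREE]
Op 8: d = malloc(5) -> d = 1; heap: [0-0 ALLOC][1-5 ALLOC][6-29 FREE]
free(d): d = 1 -> block [1-5 ALLOC]; mark free, coalesce with adjacent free neighbors -> [0-0 ALLOC][1-29 FREE]

Answer: [0-0 ALLOC][1-29 FREE]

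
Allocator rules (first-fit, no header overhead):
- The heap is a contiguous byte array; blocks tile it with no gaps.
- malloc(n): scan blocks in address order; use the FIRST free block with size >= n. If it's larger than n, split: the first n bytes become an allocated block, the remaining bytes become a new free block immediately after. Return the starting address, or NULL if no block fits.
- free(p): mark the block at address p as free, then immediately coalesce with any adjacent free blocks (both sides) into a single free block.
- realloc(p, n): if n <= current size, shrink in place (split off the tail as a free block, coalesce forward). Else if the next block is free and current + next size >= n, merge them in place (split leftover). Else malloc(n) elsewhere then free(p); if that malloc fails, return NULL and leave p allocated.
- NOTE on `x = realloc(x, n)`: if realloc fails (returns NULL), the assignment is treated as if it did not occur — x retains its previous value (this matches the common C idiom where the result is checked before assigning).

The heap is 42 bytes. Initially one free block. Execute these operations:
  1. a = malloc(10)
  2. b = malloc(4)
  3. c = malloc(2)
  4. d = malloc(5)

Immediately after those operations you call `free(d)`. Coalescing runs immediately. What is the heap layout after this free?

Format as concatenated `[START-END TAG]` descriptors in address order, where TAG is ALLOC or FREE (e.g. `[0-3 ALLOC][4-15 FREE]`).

Op 1: a = malloc(10) -> a = 0; heap: [0-9 ALLOC][10-41 FREE]
Op 2: b = malloc(4) -> b = 10; heap: [0-9 ALLOC][10-13 ALLOC][14-41 FREE]
Op 3: c = malloc(2) -> c = 14; heap: [0-9 ALLOC][10-13 ALLOC][14-15 ALLOC][16-41 FREE]
Op 4: d = malloc(5) -> d = 16; heap: [0-9 ALLOC][10-13 ALLOC][14-15 ALLOC][16-20 ALLOC][21-41 FREE]
free(d): d = 16 -> block [16-20 ALLOC]; mark free, coalesce with adjacent free neighbors -> [0-9 ALLOC][10-13 ALLOC][14-15 ALLOC][16-41 FREE]

Answer: [0-9 ALLOC][10-13 ALLOC][14-15 ALLOC][16-41 FREE]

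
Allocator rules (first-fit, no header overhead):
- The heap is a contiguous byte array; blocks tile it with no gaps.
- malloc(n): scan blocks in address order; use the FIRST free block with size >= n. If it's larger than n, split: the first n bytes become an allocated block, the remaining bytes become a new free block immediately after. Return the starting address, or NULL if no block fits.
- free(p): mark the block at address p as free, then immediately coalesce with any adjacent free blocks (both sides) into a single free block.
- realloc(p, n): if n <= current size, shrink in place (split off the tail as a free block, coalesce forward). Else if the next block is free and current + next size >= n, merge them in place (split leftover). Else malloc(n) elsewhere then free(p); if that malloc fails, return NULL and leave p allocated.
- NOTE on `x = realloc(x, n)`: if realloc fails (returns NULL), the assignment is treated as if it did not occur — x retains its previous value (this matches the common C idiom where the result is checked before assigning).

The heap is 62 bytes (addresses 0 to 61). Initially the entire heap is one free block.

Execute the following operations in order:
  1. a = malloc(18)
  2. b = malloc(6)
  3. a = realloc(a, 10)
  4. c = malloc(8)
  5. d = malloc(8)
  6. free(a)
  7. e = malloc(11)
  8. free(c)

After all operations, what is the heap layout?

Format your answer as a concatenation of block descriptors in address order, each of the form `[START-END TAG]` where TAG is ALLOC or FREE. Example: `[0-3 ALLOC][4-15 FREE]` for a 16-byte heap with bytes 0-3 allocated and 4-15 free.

Op 1: a = malloc(18) -> a = 0; heap: [0-17 ALLOC][18-61 FREE]
Op 2: b = malloc(6) -> b = 18; heap: [0-17 ALLOC][18-23 ALLOC][24-61 FREE]
Op 3: a = realloc(a, 10) -> a = 0; heap: [0-9 ALLOC][10-17 FREE][18-23 ALLOC][24-61 FREE]
Op 4: c = malloc(8) -> c = 10; heap: [0-9 ALLOC][10-17 ALLOC][18-23 ALLOC][24-61 FREE]
Op 5: d = malloc(8) -> d = 24; heap: [0-9 ALLOC][10-17 ALLOC][18-23 ALLOC][24-31 ALLOC][32-61 FREE]
Op 6: free(a) -> (freed a); heap: [0-9 FREE][10-17 ALLOC][18-23 ALLOC][24-31 ALLOC][32-61 FREE]
Op 7: e = malloc(11) -> e = 32; heap: [0-9 FREE][10-17 ALLOC][18-23 ALLOC][24-31 ALLOC][32-42 ALLOC][43-61 FREE]
Op 8: free(c) -> (freed c); heap: [0-17 FREE][18-23 ALLOC][24-31 ALLOC][32-42 ALLOC][43-61 FREE]

Answer: [0-17 FREE][18-23 ALLOC][24-31 ALLOC][32-42 ALLOC][43-61 FREE]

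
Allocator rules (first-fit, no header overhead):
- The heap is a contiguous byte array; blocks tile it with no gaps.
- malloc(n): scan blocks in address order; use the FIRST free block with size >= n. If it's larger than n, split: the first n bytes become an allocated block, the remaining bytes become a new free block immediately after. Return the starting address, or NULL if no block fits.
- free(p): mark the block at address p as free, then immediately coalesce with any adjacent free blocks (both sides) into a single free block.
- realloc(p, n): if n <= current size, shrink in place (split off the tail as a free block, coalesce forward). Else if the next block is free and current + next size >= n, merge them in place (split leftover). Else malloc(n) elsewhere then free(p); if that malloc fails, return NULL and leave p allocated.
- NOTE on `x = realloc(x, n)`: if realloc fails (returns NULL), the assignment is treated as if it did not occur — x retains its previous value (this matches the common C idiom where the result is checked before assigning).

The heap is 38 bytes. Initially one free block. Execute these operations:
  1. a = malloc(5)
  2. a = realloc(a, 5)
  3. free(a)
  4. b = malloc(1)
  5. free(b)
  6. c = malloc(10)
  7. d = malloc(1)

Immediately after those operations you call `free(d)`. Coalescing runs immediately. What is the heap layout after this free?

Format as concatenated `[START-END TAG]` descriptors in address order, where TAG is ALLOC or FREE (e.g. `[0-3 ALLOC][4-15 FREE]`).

Op 1: a = malloc(5) -> a = 0; heap: [0-4 ALLOC][5-37 FREE]
Op 2: a = realloc(a, 5) -> a = 0; heap: [0-4 ALLOC][5-37 FREE]
Op 3: free(a) -> (freed a); heap: [0-37 FREE]
Op 4: b = malloc(1) -> b = 0; heap: [0-0 ALLOC][1-37 FREE]
Op 5: free(b) -> (freed b); heap: [0-37 FREE]
Op 6: c = malloc(10) -> c = 0; heap: [0-9 ALLOC][10-37 FREE]
Op 7: d = malloc(1) -> d = 10; heap: [0-9 ALLOC][10-10 ALLOC][11-37 FREE]
free(d): d = 10 -> block [10-10 ALLOC]; mark free, coalesce with adjacent free neighbors -> [0-9 ALLOC][10-37 FREE]

Answer: [0-9 ALLOC][10-37 FREE]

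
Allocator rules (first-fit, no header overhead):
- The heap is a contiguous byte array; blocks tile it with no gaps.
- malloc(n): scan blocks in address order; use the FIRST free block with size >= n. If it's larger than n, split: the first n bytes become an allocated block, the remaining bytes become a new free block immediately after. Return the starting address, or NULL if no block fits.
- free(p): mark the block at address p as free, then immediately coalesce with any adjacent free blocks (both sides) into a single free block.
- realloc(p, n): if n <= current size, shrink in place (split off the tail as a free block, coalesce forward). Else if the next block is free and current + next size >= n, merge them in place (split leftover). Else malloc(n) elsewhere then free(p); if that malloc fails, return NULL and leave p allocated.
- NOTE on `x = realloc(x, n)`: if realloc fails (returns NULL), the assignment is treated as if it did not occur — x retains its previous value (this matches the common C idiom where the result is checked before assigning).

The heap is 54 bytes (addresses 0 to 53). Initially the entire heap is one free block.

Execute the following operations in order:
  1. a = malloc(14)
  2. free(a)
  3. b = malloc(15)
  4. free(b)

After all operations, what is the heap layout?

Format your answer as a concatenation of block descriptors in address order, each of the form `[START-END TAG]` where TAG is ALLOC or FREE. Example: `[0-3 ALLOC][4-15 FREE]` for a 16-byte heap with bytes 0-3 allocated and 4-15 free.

Op 1: a = malloc(14) -> a = 0; heap: [0-13 ALLOC][14-53 FREE]
Op 2: free(a) -> (freed a); heap: [0-53 FREE]
Op 3: b = malloc(15) -> b = 0; heap: [0-14 ALLOC][15-53 FREE]
Op 4: free(b) -> (freed b); heap: [0-53 FREE]

Answer: [0-53 FREE]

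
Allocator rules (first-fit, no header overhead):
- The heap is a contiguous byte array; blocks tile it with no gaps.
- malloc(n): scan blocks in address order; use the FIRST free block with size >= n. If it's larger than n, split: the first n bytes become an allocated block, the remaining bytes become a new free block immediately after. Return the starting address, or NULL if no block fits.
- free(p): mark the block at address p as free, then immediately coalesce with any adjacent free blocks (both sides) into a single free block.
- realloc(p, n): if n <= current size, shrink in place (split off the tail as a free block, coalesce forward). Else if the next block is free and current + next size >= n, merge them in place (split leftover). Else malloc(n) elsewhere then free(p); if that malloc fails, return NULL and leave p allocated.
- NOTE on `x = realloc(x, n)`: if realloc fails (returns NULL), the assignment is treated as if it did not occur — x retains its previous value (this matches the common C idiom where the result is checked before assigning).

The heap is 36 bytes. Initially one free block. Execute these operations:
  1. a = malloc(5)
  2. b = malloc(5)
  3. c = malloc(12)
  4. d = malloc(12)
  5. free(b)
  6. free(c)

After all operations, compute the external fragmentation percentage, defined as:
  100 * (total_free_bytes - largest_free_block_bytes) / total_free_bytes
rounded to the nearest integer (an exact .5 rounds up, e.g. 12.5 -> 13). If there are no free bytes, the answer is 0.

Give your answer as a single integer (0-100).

Op 1: a = malloc(5) -> a = 0; heap: [0-4 ALLOC][5-35 FREE]
Op 2: b = malloc(5) -> b = 5; heap: [0-4 ALLOC][5-9 ALLOC][10-35 FREE]
Op 3: c = malloc(12) -> c = 10; heap: [0-4 ALLOC][5-9 ALLOC][10-21 ALLOC][22-35 FREE]
Op 4: d = malloc(12) -> d = 22; heap: [0-4 ALLOC][5-9 ALLOC][10-21 ALLOC][22-33 ALLOC][34-35 FREE]
Op 5: free(b) -> (freed b); heap: [0-4 ALLOC][5-9 FREE][10-21 ALLOC][22-33 ALLOC][34-35 FREE]
Op 6: free(c) -> (freed c); heap: [0-4 ALLOC][5-21 FREE][22-33 ALLOC][34-35 FREE]
Free blocks: [17 2] total_free=19 largest=17 -> 100*(19-17)/19 = 200/19 ≈ 10.526 -> rounds to 11

Answer: 11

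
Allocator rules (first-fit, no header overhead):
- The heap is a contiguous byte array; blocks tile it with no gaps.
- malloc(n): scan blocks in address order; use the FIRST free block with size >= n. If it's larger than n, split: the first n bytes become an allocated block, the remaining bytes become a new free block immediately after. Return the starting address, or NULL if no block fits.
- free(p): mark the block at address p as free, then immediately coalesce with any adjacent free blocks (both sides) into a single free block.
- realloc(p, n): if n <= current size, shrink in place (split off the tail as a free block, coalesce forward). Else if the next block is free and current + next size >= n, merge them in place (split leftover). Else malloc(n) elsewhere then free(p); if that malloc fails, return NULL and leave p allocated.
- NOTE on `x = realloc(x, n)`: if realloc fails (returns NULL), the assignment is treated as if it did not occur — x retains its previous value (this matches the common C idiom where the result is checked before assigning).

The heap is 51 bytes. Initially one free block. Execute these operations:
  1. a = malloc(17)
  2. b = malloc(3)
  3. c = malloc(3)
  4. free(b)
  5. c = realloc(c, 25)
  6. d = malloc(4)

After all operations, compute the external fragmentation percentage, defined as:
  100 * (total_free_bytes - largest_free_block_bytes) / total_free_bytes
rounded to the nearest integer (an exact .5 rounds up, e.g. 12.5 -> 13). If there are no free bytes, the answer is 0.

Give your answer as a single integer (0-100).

Op 1: a = malloc(17) -> a = 0; heap: [0-16 ALLOC][17-50 FREE]
Op 2: b = malloc(3) -> b = 17; heap: [0-16 ALLOC][17-19 ALLOC][20-50 FREE]
Op 3: c = malloc(3) -> c = 20; heap: [0-16 ALLOC][17-19 ALLOC][20-22 ALLOC][23-50 FREE]
Op 4: free(b) -> (freed b); heap: [0-16 ALLOC][17-19 FREE][20-22 ALLOC][23-50 FREE]
Op 5: c = realloc(c, 25) -> c = 20; heap: [0-16 ALLOC][17-19 FREE][20-44 ALLOC][45-50 FREE]
Op 6: d = malloc(4) -> d = 45; heap: [0-16 ALLOC][17-19 FREE][20-44 ALLOC][45-48 ALLOC][49-50 FREE]
Free blocks: [3 2] total_free=5 largest=3 -> 100*(5-3)/5 = 200/5 = 40

Answer: 40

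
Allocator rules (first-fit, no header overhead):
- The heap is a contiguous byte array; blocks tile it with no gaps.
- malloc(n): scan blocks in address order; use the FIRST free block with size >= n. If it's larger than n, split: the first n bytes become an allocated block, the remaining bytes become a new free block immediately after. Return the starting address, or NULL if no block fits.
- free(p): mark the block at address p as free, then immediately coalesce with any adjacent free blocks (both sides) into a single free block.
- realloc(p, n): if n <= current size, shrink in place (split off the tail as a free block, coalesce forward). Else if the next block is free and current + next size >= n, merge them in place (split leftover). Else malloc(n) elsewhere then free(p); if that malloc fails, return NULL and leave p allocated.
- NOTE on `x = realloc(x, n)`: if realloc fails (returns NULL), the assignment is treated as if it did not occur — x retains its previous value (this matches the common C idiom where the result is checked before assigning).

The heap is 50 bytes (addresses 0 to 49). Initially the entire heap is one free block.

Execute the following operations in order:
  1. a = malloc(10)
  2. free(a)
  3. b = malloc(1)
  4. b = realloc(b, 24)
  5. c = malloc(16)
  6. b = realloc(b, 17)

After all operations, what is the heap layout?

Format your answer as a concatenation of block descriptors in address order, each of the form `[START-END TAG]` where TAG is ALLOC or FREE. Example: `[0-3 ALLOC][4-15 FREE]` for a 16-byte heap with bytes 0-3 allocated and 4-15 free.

Answer: [0-16 ALLOC][17-23 FREE][24-39 ALLOC][40-49 FREE]

Derivation:
Op 1: a = malloc(10) -> a = 0; heap: [0-9 ALLOC][10-49 FREE]
Op 2: free(a) -> (freed a); heap: [0-49 FREE]
Op 3: b = malloc(1) -> b = 0; heap: [0-0 ALLOC][1-49 FREE]
Op 4: b = realloc(b, 24) -> b = 0; heap: [0-23 ALLOC][24-49 FREE]
Op 5: c = malloc(16) -> c = 24; heap: [0-23 ALLOC][24-39 ALLOC][40-49 FREE]
Op 6: b = realloc(b, 17) -> b = 0; heap: [0-16 ALLOC][17-23 FREE][24-39 ALLOC][40-49 FREE]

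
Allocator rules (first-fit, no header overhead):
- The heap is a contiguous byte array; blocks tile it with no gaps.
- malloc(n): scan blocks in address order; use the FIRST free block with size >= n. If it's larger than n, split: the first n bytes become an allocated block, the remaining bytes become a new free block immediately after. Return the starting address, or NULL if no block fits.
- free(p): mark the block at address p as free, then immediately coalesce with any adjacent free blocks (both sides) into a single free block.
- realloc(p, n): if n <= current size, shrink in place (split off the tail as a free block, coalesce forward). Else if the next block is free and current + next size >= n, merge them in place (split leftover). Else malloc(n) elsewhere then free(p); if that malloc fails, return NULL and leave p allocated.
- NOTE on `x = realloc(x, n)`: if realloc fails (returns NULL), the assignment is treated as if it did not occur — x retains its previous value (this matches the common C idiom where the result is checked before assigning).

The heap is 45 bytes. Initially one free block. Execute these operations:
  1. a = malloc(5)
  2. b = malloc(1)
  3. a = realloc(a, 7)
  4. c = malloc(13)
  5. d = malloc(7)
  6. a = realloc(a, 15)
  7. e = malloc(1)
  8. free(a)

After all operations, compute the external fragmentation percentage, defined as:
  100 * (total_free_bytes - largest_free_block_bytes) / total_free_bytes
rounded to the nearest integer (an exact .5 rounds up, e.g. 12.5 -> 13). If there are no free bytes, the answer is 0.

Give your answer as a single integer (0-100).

Answer: 48

Derivation:
Op 1: a = malloc(5) -> a = 0; heap: [0-4 ALLOC][5-44 FREE]
Op 2: b = malloc(1) -> b = 5; heap: [0-4 ALLOC][5-5 ALLOC][6-44 FREE]
Op 3: a = realloc(a, 7) -> a = 6; heap: [0-4 FREE][5-5 ALLOC][6-12 ALLOC][13-44 FREE]
Op 4: c = malloc(13) -> c = 13; heap: [0-4 FREE][5-5 ALLOC][6-12 ALLOC][13-25 ALLOC][26-44 FREE]
Op 5: d = malloc(7) -> d = 26; heap: [0-4 FREE][5-5 ALLOC][6-12 ALLOC][13-25 ALLOC][26-32 ALLOC][33-44 FREE]
Op 6: a = realloc(a, 15) -> NULL (a unchanged); heap: [0-4 FREE][5-5 ALLOC][6-12 ALLOC][13-25 ALLOC][26-32 ALLOC][33-44 FREE]
Op 7: e = malloc(1) -> e = 0; heap: [0-0 ALLOC][1-4 FREE][5-5 ALLOC][6-12 ALLOC][13-25 ALLOC][26-32 ALLOC][33-44 FREE]
Op 8: free(a) -> (freed a); heap: [0-0 ALLOC][1-4 FREE][5-5 ALLOC][6-12 FREE][13-25 ALLOC][26-32 ALLOC][33-44 FREE]
Free blocks: [4 7 12] total_free=23 largest=12 -> 100*(23-12)/23 = 1100/23 ≈ 47.826 -> rounds to 48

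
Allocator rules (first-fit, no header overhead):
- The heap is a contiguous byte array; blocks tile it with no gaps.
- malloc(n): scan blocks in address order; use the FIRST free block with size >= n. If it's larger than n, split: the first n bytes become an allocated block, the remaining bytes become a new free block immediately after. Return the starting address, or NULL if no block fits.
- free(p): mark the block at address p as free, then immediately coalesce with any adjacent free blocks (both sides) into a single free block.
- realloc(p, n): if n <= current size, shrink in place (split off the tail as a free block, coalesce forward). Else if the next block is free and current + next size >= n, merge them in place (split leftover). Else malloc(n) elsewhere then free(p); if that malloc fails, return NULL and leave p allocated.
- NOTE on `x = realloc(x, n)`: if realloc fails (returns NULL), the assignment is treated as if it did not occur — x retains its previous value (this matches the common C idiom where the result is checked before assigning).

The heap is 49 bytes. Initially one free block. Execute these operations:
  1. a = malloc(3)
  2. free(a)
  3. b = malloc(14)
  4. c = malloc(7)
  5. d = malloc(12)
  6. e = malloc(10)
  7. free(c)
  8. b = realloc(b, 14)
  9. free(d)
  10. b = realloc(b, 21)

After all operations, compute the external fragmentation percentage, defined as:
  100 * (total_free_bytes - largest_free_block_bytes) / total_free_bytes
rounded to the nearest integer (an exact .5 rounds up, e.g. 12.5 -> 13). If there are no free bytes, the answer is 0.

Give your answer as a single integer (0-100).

Op 1: a = malloc(3) -> a = 0; heap: [0-2 ALLOC][3-48 FREE]
Op 2: free(a) -> (freed a); heap: [0-48 FREE]
Op 3: b = malloc(14) -> b = 0; heap: [0-13 ALLOC][14-48 FREE]
Op 4: c = malloc(7) -> c = 14; heap: [0-13 ALLOC][14-20 ALLOC][21-48 FREE]
Op 5: d = malloc(12) -> d = 21; heap: [0-13 ALLOC][14-20 ALLOC][21-32 ALLOC][33-48 FREE]
Op 6: e = malloc(10) -> e = 33; heap: [0-13 ALLOC][14-20 ALLOC][21-32 ALLOC][33-42 ALLOC][43-48 FREE]
Op 7: free(c) -> (freed c); heap: [0-13 ALLOC][14-20 FREE][21-32 ALLOC][33-42 ALLOC][43-48 FREE]
Op 8: b = realloc(b, 14) -> b = 0; heap: [0-13 ALLOC][14-20 FREE][21-32 ALLOC][33-42 ALLOC][43-48 FREE]
Op 9: free(d) -> (freed d); heap: [0-13 ALLOC][14-32 FREE][33-42 ALLOC][43-48 FREE]
Op 10: b = realloc(b, 21) -> b = 0; heap: [0-20 ALLOC][21-32 FREE][33-42 ALLOC][43-48 FREE]
Free blocks: [12 6] total_free=18 largest=12 -> 100*(18-12)/18 = 600/18 ≈ 33.333 -> rounds to 33

Answer: 33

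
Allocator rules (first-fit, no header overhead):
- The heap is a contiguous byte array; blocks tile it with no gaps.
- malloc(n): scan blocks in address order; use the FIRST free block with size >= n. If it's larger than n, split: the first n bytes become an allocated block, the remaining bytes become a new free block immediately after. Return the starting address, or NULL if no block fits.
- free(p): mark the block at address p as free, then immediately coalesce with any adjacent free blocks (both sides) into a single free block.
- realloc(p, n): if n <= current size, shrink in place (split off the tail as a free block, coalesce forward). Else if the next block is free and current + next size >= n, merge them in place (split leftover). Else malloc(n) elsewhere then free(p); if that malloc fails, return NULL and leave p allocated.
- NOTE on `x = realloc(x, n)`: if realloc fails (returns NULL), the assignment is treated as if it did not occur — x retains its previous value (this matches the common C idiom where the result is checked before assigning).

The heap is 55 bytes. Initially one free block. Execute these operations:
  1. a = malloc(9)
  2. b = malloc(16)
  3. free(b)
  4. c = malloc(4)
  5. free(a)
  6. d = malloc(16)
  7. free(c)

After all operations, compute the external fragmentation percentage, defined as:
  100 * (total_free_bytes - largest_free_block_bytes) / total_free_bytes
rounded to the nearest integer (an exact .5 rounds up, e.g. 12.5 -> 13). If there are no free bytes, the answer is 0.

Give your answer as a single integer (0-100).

Op 1: a = malloc(9) -> a = 0; heap: [0-8 ALLOC][9-54 FREE]
Op 2: b = malloc(16) -> b = 9; heap: [0-8 ALLOC][9-24 ALLOC][25-54 FREE]
Op 3: free(b) -> (freed b); heap: [0-8 ALLOC][9-54 FREE]
Op 4: c = malloc(4) -> c = 9; heap: [0-8 ALLOC][9-12 ALLOC][13-54 FREE]
Op 5: free(a) -> (freed a); heap: [0-8 FREE][9-12 ALLOC][13-54 FREE]
Op 6: d = malloc(16) -> d = 13; heap: [0-8 FREE][9-12 ALLOC][13-28 ALLOC][29-54 FREE]
Op 7: free(c) -> (freed c); heap: [0-12 FREE][13-28 ALLOC][29-54 FREE]
Free blocks: [13 26] total_free=39 largest=26 -> 100*(39-26)/39 = 1300/39 ≈ 33.333 -> rounds to 33

Answer: 33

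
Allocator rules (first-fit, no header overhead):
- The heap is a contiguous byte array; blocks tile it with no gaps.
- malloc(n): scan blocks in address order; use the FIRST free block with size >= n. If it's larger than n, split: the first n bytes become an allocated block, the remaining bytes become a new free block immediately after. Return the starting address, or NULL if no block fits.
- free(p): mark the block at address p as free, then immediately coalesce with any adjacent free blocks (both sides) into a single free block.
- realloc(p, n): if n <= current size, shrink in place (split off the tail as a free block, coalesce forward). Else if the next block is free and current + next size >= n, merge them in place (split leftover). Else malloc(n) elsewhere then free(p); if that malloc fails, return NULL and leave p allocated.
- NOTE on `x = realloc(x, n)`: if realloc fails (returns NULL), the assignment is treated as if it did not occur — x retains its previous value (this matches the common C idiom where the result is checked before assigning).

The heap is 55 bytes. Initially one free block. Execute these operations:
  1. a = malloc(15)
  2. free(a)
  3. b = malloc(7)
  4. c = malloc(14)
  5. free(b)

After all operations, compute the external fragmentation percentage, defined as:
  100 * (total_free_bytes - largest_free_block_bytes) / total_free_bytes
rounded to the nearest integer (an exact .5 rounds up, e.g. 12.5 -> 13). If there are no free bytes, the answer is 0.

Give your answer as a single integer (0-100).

Answer: 17

Derivation:
Op 1: a = malloc(15) -> a = 0; heap: [0-14 ALLOC][15-54 FREE]
Op 2: free(a) -> (freed a); heap: [0-54 FREE]
Op 3: b = malloc(7) -> b = 0; heap: [0-6 ALLOC][7-54 FREE]
Op 4: c = malloc(14) -> c = 7; heap: [0-6 ALLOC][7-20 ALLOC][21-54 FREE]
Op 5: free(b) -> (freed b); heap: [0-6 FREE][7-20 ALLOC][21-54 FREE]
Free blocks: [7 34] total_free=41 largest=34 -> 100*(41-34)/41 = 700/41 ≈ 17.073 -> rounds to 17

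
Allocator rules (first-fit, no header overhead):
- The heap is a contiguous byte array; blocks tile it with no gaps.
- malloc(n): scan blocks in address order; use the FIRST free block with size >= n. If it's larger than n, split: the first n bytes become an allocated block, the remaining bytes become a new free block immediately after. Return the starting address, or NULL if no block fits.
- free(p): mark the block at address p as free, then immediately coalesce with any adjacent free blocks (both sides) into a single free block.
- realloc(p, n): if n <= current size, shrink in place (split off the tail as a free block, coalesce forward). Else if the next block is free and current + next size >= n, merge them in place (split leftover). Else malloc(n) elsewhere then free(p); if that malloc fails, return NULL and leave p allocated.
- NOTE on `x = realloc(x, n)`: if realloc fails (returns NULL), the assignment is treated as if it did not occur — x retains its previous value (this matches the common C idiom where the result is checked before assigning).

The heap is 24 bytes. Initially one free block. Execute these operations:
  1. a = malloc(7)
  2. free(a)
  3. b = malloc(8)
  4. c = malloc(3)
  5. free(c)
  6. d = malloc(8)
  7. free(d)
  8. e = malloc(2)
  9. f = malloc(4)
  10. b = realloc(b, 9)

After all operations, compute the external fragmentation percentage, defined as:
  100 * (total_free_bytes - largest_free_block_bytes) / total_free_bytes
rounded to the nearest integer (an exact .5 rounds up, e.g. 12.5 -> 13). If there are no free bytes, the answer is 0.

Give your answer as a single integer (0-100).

Op 1: a = malloc(7) -> a = 0; heap: [0-6 ALLOC][7-23 FREE]
Op 2: free(a) -> (freed a); heap: [0-23 FREE]
Op 3: b = malloc(8) -> b = 0; heap: [0-7 ALLOC][8-23 FREE]
Op 4: c = malloc(3) -> c = 8; heap: [0-7 ALLOC][8-10 ALLOC][11-23 FREE]
Op 5: free(c) -> (freed c); heap: [0-7 ALLOC][8-23 FREE]
Op 6: d = malloc(8) -> d = 8; heap: [0-7 ALLOC][8-15 ALLOC][16-23 FREE]
Op 7: free(d) -> (freed d); heap: [0-7 ALLOC][8-23 FREE]
Op 8: e = malloc(2) -> e = 8; heap: [0-7 ALLOC][8-9 ALLOC][10-23 FREE]
Op 9: f = malloc(4) -> f = 10; heap: [0-7 ALLOC][8-9 ALLOC][10-13 ALLOC][14-23 FREE]
Op 10: b = realloc(b, 9) -> b = 14; heap: [0-7 FREE][8-9 ALLOC][10-13 ALLOC][14-22 ALLOC][23-23 FREE]
Free blocks: [8 1] total_free=9 largest=8 -> 100*(9-8)/9 = 100/9 ≈ 11.111 -> rounds to 11

Answer: 11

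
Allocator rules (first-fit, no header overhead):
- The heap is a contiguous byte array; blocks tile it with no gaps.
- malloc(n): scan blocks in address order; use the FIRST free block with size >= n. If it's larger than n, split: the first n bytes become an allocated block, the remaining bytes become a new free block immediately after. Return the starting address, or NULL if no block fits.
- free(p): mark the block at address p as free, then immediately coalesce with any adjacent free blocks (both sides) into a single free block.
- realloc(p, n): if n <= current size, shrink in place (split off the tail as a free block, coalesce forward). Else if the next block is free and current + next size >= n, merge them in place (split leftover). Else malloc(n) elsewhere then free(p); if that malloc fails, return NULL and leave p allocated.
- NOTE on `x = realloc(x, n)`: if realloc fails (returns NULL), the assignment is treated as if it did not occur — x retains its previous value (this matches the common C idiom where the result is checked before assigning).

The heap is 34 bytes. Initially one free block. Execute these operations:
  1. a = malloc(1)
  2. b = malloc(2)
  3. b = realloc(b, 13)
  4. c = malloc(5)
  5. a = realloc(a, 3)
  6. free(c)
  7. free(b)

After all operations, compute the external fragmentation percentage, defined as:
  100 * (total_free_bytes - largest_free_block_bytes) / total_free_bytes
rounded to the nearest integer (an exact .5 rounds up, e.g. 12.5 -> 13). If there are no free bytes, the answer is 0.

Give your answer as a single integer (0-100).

Answer: 39

Derivation:
Op 1: a = malloc(1) -> a = 0; heap: [0-0 ALLOC][1-33 FREE]
Op 2: b = malloc(2) -> b = 1; heap: [0-0 ALLOC][1-2 ALLOC][3-33 FREE]
Op 3: b = realloc(b, 13) -> b = 1; heap: [0-0 ALLOC][1-13 ALLOC][14-33 FREE]
Op 4: c = malloc(5) -> c = 14; heap: [0-0 ALLOC][1-13 ALLOC][14-18 ALLOC][19-33 FREE]
Op 5: a = realloc(a, 3) -> a = 19; heap: [0-0 FREE][1-13 ALLOC][14-18 ALLOC][19-21 ALLOC][22-33 FREE]
Op 6: free(c) -> (freed c); heap: [0-0 FREE][1-13 ALLOC][14-18 FREE][19-21 ALLOC][22-33 FREE]
Op 7: free(b) -> (freed b); heap: [0-18 FREE][19-21 ALLOC][22-33 FREE]
Free blocks: [19 12] total_free=31 largest=19 -> 100*(31-19)/31 = 1200/31 ≈ 38.710 -> rounds to 39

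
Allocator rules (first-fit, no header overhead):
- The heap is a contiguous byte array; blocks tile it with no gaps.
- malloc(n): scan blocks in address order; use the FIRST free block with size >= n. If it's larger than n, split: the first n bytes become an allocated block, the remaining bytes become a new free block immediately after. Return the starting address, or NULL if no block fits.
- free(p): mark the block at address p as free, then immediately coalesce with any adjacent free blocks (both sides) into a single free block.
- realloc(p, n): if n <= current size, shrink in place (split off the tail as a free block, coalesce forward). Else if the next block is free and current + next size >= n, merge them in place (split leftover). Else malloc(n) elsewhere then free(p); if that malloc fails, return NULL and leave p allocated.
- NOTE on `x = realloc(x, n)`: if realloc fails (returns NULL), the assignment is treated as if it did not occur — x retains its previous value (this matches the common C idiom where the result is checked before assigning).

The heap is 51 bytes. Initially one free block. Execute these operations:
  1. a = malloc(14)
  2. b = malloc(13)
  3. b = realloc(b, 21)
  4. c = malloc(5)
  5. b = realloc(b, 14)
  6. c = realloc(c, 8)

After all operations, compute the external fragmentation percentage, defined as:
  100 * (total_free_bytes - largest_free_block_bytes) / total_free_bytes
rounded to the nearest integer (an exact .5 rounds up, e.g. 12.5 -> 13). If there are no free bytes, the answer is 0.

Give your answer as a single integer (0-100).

Answer: 47

Derivation:
Op 1: a = malloc(14) -> a = 0; heap: [0-13 ALLOC][14-50 FREE]
Op 2: b = malloc(13) -> b = 14; heap: [0-13 ALLOC][14-26 ALLOC][27-50 FREE]
Op 3: b = realloc(b, 21) -> b = 14; heap: [0-13 ALLOC][14-34 ALLOC][35-50 FREE]
Op 4: c = malloc(5) -> c = 35; heap: [0-13 ALLOC][14-34 ALLOC][35-39 ALLOC][40-50 FREE]
Op 5: b = realloc(b, 14) -> b = 14; heap: [0-13 ALLOC][14-27 ALLOC][28-34 FREE][35-39 ALLOC][40-50 FREE]
Op 6: c = realloc(c, 8) -> c = 35; heap: [0-13 ALLOC][14-27 ALLOC][28-34 FREE][35-42 ALLOC][43-50 FREE]
Free blocks: [7 8] total_free=15 largest=8 -> 100*(15-8)/15 = 700/15 ≈ 46.667 -> rounds to 47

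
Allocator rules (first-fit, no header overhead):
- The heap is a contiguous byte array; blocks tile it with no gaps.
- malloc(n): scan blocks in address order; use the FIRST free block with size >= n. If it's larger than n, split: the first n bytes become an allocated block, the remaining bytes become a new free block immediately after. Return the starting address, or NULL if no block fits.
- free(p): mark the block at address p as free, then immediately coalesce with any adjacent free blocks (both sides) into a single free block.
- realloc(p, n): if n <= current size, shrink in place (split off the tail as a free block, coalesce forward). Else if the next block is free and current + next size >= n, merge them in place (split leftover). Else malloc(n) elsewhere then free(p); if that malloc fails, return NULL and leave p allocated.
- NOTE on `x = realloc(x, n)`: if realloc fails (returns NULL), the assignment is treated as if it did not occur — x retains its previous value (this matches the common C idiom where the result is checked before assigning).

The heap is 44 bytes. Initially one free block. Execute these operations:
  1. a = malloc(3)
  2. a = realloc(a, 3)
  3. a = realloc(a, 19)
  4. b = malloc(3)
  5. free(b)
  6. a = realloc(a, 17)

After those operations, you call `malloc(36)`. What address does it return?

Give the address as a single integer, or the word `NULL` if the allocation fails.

Answer: NULL

Derivation:
Op 1: a = malloc(3) -> a = 0; heap: [0-2 ALLOC][3-43 FREE]
Op 2: a = realloc(a, 3) -> a = 0; heap: [0-2 ALLOC][3-43 FREE]
Op 3: a = realloc(a, 19) -> a = 0; heap: [0-18 ALLOC][19-43 FREE]
Op 4: b = malloc(3) -> b = 19; heap: [0-18 ALLOC][19-21 ALLOC][22-43 FREE]
Op 5: free(b) -> (freed b); heap: [0-18 ALLOC][19-43 FREE]
Op 6: a = realloc(a, 17) -> a = 0; heap: [0-16 ALLOC][17-43 FREE]
malloc(36): first-fit scan over [0-16 ALLOC][17-43 FREE] -> NULL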